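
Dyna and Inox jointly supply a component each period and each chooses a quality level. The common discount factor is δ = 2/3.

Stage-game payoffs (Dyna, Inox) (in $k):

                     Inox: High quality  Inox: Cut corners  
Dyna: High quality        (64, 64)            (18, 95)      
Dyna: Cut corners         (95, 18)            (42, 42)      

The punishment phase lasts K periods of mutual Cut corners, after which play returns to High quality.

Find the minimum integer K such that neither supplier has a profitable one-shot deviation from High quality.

4

IC: δ(1−δ^K)/(1−δ) ≥ (95−64)/(64−42) = 31/22.
With δ = 2/3: need 1 − δ^K ≥ 31/22·(1−2/3)/(2/3), i.e. δ^K ≤ 0.2955.
Since (2/3)^3 = 0.2963 and (2/3)^4 = 0.1975, the smallest such K is 4.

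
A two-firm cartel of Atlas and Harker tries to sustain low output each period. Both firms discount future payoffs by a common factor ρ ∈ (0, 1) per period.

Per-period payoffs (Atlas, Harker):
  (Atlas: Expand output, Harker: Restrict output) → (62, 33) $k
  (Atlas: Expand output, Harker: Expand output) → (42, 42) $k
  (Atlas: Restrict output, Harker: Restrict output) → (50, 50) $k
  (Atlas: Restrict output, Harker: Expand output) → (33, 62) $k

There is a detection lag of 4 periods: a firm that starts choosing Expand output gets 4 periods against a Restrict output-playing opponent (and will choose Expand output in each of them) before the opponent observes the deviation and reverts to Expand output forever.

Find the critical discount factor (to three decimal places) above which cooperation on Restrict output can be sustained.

The best deviation is to choose Expand output for all 4 undetected periods, earning 62 each, then 42 forever once detected.
Deviation value: 62(1−ρ^4)/(1−ρ) + 42ρ^4/(1−ρ); cooperation value: 50/(1−ρ).
IC: 50 ≥ 62(1−ρ^4) + 42ρ^4 = 62 − 20ρ^4.
So ρ^4 ≥ 12/20 = 3/5, giving ρ ≥ (3/5)^(1/4) ≈ 0.880.

0.880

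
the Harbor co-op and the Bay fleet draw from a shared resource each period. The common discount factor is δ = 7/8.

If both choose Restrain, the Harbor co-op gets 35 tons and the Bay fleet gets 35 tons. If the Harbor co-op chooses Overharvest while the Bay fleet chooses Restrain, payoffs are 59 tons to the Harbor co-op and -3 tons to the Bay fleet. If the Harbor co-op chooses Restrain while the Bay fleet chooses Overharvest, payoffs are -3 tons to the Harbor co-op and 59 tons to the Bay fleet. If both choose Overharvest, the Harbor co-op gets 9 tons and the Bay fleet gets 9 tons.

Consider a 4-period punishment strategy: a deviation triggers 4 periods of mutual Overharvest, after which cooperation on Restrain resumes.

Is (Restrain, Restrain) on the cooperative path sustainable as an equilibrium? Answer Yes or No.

Yes

IC: δ+…+δ^4 ≥ (59−35)/(35−9) = 12/13.
At δ = 7/8: partial sum = 2.8967 ≥ 0.9231. Cooperation sustainable.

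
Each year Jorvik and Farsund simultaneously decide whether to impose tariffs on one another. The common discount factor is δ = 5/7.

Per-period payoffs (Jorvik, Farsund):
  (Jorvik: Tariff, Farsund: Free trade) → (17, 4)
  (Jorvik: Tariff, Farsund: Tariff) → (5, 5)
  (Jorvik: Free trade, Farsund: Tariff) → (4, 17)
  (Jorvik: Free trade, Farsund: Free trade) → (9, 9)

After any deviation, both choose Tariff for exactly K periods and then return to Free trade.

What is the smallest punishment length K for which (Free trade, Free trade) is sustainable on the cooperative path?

Need Σ_{k=1}^{K} δ^k ≥ (17−9)/(9−5) = 2.0000 at δ = 5/7.
At K = 4 the sum is 1.8492 < 2.0000; at K = 5 it is 2.0352 ≥ 2.0000.
So the minimum punishment length is K = 5.

5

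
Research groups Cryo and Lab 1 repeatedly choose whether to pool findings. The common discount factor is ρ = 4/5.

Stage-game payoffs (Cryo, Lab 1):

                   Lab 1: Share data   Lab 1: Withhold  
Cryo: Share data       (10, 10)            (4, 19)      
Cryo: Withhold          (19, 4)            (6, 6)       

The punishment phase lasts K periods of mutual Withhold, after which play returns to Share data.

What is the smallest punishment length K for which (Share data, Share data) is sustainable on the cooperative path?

IC: ρ(1−ρ^K)/(1−ρ) ≥ (19−10)/(10−6) = 9/4.
With ρ = 4/5: need 1 − ρ^K ≥ 9/4·(1−4/5)/(4/5), i.e. ρ^K ≤ 0.4375.
Since (4/5)^3 = 0.5120 and (4/5)^4 = 0.4096, the smallest such K is 4.

4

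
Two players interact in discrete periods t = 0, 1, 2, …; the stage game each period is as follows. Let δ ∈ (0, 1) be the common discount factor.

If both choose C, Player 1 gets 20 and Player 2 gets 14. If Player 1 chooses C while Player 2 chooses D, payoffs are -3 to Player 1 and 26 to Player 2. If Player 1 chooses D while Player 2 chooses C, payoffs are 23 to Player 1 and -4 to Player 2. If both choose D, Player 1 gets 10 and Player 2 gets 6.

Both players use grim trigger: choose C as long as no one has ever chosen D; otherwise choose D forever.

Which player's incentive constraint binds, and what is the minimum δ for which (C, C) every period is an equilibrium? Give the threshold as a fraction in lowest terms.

Player 1: cooperation gives 20 each period; deviation gives 23 once then 10 forever.
  20/(1−δ) ≥ 23 + 10δ/(1−δ) ⇒ δ ≥ 3/13.
Player 2: cooperation gives 14 each period; deviation gives 26 once then 6 forever.
  δ ≥ 12/20 = 3/5.
Both must hold, so the binding constraint is Player 2's: δ ≥ 3/5.

Player 2; δ ≥ 3/5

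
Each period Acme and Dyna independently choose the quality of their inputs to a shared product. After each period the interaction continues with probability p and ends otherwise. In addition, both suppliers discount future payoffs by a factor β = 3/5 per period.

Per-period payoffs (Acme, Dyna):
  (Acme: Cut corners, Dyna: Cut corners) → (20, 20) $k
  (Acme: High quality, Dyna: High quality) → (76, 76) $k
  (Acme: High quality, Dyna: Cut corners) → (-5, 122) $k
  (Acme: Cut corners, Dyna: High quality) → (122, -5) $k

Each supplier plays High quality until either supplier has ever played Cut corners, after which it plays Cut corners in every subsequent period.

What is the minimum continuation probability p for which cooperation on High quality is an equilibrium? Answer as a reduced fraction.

115/153

Expected continuation weight on next period's payoff is β·p = 3/5·p, which plays the role of the discount factor.
Cooperation requires 3/5·p ≥ (122−76)/(122−20) = 23/51, hence p ≥ 115/153.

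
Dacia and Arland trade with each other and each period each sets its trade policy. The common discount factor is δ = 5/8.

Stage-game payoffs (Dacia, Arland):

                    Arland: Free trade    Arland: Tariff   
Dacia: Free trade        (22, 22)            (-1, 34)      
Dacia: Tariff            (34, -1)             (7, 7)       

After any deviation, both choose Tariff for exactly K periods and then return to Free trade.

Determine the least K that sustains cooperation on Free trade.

IC: δ(1−δ^K)/(1−δ) ≥ (34−22)/(22−7) = 4/5.
With δ = 5/8: need 1 − δ^K ≥ 4/5·(1−5/8)/(5/8), i.e. δ^K ≤ 0.5200.
Since (5/8)^1 = 0.6250 and (5/8)^2 = 0.3906, the smallest such K is 2.

2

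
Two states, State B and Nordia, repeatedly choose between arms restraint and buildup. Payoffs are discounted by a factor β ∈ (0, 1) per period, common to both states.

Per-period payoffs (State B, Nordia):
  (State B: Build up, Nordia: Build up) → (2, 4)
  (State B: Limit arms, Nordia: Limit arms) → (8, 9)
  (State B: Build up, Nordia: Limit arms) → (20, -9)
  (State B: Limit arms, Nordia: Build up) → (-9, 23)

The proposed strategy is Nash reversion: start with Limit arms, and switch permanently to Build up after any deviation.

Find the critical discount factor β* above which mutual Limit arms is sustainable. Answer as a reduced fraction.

14/19

For State B: deviation gain 20−8 = 12, per-period punishment loss 8−2 = 6. IC gives β ≥ 12/18 = 2/3.
For Nordia: gain 14, loss 5 per period, so β ≥ 14/19.
The tighter constraint is Nordia's, so cooperation needs β ≥ 14/19.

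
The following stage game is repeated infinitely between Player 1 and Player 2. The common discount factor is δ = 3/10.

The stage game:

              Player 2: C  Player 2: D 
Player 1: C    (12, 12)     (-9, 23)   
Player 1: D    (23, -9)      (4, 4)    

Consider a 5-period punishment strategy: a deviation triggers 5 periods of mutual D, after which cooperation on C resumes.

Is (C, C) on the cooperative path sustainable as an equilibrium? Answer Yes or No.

IC: δ+…+δ^5 ≥ (23−12)/(12−4) = 11/8.
At δ = 3/10: partial sum = 0.4275 < 1.3750. Cooperation not sustainable.

No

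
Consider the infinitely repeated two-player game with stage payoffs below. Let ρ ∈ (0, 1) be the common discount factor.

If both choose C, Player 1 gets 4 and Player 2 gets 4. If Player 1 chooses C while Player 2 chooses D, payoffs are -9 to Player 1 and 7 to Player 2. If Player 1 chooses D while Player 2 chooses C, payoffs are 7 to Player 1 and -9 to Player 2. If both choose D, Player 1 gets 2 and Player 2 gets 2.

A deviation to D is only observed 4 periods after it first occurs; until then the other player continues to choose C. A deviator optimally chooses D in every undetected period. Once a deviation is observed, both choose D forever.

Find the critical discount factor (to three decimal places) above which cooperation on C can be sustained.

0.880

Deviating for the 4 undetected periods gains 7−4 = 3 per period over cooperation, then loses 4−2 = 2 per period forever once punishment starts.
Gain: 3(1 + ρ + … + ρ^3); loss: 2·ρ^4/(1−ρ).
No profitable deviation ⇔ 3(1−ρ^4) ≤ 2·ρ^4, i.e. ρ^4 ≥ 3/(3+2) = 3/5.
Hence ρ ≥ (3/5)^(1/4) ≈ 0.880.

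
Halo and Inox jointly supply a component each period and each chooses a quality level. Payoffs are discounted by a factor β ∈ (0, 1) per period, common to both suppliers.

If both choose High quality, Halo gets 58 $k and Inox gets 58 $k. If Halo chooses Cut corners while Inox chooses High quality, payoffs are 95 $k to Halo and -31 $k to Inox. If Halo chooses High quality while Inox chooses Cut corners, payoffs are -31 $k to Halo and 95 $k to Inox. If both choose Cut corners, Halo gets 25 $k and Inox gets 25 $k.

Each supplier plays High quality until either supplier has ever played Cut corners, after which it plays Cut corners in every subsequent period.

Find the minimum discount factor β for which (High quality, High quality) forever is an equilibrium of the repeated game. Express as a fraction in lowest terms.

37/70

One-period gain from deviating is 95 − 58 = 37. The loss is 58 − 25 = 33 in every subsequent period, with present value 33·β/(1−β).
Deviation is unprofitable when 33·β/(1−β) ≥ 37, i.e. β/(1−β) ≥ 37/33.
Equivalently β ≥ 37/(37+33) = 37/70.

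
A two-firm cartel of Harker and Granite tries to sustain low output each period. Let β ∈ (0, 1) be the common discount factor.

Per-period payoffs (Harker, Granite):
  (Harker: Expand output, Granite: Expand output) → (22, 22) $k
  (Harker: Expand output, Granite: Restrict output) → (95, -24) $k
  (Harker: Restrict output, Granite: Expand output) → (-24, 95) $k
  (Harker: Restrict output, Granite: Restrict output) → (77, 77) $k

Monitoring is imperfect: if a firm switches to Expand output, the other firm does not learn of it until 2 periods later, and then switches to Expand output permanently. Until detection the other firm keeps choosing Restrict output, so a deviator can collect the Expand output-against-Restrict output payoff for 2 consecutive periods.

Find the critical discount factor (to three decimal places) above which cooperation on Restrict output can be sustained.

The best deviation is to choose Expand output for all 2 undetected periods, earning 95 each, then 22 forever once detected.
Deviation value: 95(1−β^2)/(1−β) + 22β^2/(1−β); cooperation value: 77/(1−β).
IC: 77 ≥ 95(1−β^2) + 22β^2 = 95 − 73β^2.
So β^2 ≥ 18/73, giving β ≥ (18/73)^(1/2) ≈ 0.497.

0.497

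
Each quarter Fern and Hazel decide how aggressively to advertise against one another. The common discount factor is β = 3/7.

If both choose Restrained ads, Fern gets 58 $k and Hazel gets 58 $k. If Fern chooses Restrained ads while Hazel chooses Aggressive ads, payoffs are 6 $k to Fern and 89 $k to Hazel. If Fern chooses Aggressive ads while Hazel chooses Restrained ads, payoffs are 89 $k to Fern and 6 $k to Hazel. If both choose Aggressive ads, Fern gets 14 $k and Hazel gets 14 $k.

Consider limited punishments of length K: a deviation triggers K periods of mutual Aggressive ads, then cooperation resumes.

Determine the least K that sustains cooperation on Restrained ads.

4

IC: β(1−β^K)/(1−β) ≥ (89−58)/(58−14) = 31/44.
With β = 3/7: need 1 − β^K ≥ 31/44·(1−3/7)/(3/7), i.e. β^K ≤ 0.0606.
Since (3/7)^3 = 0.0787 and (3/7)^4 = 0.0337, the smallest such K is 4.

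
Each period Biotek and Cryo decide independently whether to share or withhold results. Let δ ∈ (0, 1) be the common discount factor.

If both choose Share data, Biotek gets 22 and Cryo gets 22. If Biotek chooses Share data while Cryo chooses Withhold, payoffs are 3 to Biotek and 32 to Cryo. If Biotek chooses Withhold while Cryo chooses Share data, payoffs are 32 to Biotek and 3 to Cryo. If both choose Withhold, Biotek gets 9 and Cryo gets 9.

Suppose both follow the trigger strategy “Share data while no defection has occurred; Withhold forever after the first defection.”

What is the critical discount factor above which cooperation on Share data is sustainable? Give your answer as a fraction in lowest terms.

10/23

Under grim trigger the critical discount factor is (T−C)/(T−P) with T = 32, C = 22, P = 9.
δ* = (32−22)/(32−9) = 10/23.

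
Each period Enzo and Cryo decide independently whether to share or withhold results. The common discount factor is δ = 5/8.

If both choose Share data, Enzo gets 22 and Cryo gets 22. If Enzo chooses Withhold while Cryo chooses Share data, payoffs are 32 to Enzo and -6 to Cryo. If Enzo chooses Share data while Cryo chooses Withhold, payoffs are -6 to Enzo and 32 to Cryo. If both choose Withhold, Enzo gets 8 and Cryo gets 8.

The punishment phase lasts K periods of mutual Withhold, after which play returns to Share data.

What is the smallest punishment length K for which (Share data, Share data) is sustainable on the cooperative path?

Need Σ_{k=1}^{K} δ^k ≥ (32−22)/(22−8) = 0.7143 at δ = 5/8.
At K = 1 the sum is 0.6250 < 0.7143; at K = 2 it is 1.0156 ≥ 0.7143.
So the minimum punishment length is K = 2.

2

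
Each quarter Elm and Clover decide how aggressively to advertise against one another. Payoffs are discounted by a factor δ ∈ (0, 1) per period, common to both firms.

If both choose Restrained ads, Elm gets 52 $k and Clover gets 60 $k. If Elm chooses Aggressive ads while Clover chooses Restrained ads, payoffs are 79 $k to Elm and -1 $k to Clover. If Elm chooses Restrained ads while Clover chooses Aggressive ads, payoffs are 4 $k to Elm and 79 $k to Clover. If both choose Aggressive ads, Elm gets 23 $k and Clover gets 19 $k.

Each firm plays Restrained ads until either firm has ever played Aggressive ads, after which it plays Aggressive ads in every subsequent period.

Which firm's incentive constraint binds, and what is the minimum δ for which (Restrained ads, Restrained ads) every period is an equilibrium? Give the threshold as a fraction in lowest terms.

Elm; δ ≥ 27/56

Elm: cooperation gives 52 each period; deviation gives 79 once then 23 forever.
  52/(1−δ) ≥ 79 + 23δ/(1−δ) ⇒ δ ≥ 27/56.
Clover: cooperation gives 60 each period; deviation gives 79 once then 19 forever.
  δ ≥ 19/60.
Both must hold, so the binding constraint is Elm's: δ ≥ 27/56.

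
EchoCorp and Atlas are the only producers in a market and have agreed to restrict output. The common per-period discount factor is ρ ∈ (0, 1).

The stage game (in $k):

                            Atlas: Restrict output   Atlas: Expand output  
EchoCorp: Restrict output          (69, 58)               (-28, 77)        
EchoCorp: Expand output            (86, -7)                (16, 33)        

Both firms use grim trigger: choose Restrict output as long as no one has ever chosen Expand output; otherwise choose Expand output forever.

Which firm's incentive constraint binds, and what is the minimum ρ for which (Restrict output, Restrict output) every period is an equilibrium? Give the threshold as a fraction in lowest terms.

Atlas; ρ ≥ 19/44

EchoCorp's threshold: (86−69)/(86−16) = 17/70.
Atlas's threshold: (77−58)/(77−33) = 19/44.
17/70 < 19/44, so Atlas binds and ρ* = 19/44.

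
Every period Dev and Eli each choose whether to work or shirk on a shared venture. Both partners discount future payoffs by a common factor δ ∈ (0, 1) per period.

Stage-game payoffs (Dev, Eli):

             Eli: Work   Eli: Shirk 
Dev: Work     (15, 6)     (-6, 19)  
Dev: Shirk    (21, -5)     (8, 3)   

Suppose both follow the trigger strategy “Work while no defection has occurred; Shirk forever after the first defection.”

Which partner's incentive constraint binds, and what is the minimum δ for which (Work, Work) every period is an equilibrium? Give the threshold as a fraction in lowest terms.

Eli; δ ≥ 13/16

Dev's threshold: (21−15)/(21−8) = 6/13.
Eli's threshold: (19−6)/(19−3) = 13/16.
6/13 < 13/16, so Eli binds and δ* = 13/16.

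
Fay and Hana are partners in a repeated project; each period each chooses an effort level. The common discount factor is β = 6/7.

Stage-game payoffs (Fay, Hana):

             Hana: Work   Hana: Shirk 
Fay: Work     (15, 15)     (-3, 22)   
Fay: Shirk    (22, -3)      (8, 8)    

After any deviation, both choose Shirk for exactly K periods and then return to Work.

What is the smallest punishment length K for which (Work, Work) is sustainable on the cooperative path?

No profitable deviation requires (15−8)(β+…+β^K) ≥ 22−15, i.e. β+…+β^K ≥ 1 ≈ 1.0000.
With β = 6/7, the partial sums are K=1: 0.8571, K=2: 1.5918.
K = 2 is the first length at which the sum reaches 1.0000.

2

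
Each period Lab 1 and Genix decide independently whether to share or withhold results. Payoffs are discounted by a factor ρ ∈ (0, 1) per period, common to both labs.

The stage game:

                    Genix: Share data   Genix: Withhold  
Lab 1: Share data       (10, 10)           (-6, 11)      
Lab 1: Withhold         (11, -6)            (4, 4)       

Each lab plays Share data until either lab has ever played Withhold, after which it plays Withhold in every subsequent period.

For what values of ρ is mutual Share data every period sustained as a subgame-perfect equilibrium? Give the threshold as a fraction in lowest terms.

1/7

10/(1−ρ) ≥ 11 + 4ρ/(1−ρ)
10 ≥ 11 − 7ρ
ρ ≥ 1/7.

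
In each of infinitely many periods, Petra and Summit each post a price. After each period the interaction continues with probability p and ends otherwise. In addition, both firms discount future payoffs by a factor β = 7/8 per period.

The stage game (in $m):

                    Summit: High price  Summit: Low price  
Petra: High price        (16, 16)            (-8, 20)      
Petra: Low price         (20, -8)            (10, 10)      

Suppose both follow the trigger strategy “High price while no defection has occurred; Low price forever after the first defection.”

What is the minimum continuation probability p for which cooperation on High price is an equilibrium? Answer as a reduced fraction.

With continuation probability p and discount β, the effective per-period discount factor is βp.
Grim-trigger IC: βp ≥ (20−16)/(20−10) = 2/5.
So p ≥ (2/5)/(7/8) = 16/35.

16/35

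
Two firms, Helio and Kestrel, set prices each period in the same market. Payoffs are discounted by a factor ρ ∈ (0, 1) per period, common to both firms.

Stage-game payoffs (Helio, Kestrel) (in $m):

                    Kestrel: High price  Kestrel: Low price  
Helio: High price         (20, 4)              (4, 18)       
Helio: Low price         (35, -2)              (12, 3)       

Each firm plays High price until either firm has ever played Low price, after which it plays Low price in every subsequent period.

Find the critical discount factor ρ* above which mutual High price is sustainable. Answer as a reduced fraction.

14/15

For Helio: deviation gain 35−20 = 15, per-period punishment loss 20−12 = 8. IC gives ρ ≥ 15/23.
For Kestrel: gain 14, loss 1 per period, so ρ ≥ 14/15.
The tighter constraint is Kestrel's, so cooperation needs ρ ≥ 14/15.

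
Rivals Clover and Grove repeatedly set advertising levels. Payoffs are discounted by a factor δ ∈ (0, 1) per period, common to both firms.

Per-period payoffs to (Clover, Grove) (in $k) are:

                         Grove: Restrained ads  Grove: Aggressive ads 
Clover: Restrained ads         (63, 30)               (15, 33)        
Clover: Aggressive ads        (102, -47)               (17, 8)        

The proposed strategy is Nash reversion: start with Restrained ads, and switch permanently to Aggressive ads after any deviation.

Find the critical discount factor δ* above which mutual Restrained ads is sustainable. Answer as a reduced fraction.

Clover: cooperation gives 63 each period; deviation gives 102 once then 17 forever.
  63/(1−δ) ≥ 102 + 17δ/(1−δ) ⇒ δ ≥ 39/85.
Grove: cooperation gives 30 each period; deviation gives 33 once then 8 forever.
  δ ≥ 3/25.
Both must hold, so the binding constraint is Clover's: δ ≥ 39/85.

39/85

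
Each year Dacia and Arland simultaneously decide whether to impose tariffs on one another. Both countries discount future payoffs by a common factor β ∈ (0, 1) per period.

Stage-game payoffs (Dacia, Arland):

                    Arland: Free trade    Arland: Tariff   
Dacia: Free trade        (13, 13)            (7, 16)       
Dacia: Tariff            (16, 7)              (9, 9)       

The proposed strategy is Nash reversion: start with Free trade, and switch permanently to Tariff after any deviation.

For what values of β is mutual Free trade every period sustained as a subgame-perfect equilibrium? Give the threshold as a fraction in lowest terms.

Cooperation forever yields 13 each period: 13/(1−β).
Deviating yields 16 once, then 9 forever: 16 + 9β/(1−β).
No profitable deviation requires 13/(1−β) ≥ 16 + 9β/(1−β).
Multiplying by (1−β): 13 ≥ 16(1−β) + 9β = 16 − 7β.
So 7β ≥ 3, i.e. β ≥ 3/7.

3/7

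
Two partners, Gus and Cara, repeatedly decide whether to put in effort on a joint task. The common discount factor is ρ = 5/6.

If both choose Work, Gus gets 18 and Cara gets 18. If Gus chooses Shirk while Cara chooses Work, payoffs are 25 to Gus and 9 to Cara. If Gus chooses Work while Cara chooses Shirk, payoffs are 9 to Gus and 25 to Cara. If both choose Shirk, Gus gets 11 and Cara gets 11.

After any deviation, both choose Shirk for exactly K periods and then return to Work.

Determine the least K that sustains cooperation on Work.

2

IC: ρ(1−ρ^K)/(1−ρ) ≥ (25−18)/(18−11) = 1.
With ρ = 5/6: need 1 − ρ^K ≥ 1·(1−5/6)/(5/6), i.e. ρ^K ≤ 0.8000.
Since (5/6)^1 = 0.8333 and (5/6)^2 = 0.6944, the smallest such K is 2.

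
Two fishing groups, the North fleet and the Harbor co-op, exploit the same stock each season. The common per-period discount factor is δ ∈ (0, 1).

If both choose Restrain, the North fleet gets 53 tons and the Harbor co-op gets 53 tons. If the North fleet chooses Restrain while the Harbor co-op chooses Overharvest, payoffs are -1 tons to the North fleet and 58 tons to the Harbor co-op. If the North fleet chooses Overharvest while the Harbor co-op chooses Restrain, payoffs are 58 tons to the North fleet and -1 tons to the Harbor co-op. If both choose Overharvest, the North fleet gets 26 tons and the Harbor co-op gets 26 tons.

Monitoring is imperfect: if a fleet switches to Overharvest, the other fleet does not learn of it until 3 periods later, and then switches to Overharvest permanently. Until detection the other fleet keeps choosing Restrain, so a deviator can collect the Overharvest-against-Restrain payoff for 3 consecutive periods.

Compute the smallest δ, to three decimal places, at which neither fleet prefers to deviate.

The best deviation is to choose Overharvest for all 3 undetected periods, earning 58 each, then 26 forever once detected.
Deviation value: 58(1−δ^3)/(1−δ) + 26δ^3/(1−δ); cooperation value: 53/(1−δ).
IC: 53 ≥ 58(1−δ^3) + 26δ^3 = 58 − 32δ^3.
So δ^3 ≥ 5/32, giving δ ≥ (5/32)^(1/3) ≈ 0.539.

0.539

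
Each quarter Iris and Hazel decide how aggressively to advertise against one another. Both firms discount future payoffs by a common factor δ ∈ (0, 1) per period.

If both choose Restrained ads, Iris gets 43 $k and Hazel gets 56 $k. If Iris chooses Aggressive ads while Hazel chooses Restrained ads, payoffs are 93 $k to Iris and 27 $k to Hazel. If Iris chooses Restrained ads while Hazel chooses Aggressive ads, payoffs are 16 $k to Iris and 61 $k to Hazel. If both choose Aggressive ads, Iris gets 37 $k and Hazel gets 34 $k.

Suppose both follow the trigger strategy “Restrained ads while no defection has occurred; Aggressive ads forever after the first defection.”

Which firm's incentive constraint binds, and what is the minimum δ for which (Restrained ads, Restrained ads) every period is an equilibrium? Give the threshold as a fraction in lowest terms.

Iris; δ ≥ 25/28

Iris: cooperation gives 43 each period; deviation gives 93 once then 37 forever.
  43/(1−δ) ≥ 93 + 37δ/(1−δ) ⇒ δ ≥ 50/56 = 25/28.
Hazel: cooperation gives 56 each period; deviation gives 61 once then 34 forever.
  δ ≥ 5/27.
Both must hold, so the binding constraint is Iris's: δ ≥ 25/28.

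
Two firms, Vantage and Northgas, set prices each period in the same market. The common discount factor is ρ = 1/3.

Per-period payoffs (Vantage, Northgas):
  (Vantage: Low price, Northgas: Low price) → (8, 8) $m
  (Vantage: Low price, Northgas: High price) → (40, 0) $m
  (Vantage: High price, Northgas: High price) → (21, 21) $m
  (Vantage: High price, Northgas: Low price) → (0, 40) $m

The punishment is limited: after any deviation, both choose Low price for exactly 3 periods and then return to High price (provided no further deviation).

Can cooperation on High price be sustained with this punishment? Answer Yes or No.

No

A one-shot deviation gives 40 now, then 8 for 3 periods, then back to 21.
Gain from deviating: (40−21) today; loss: (21−8) in each of the next 3 periods.
No-deviation condition: (21−8)(ρ+…+ρ^3) ≥ 40−21, i.e. ρ+…+ρ^3 ≥ 19/13.
At ρ = 1/3: ρ+…+ρ^3 = 0.4815 < 1.4615.
So cooperation is not sustainable.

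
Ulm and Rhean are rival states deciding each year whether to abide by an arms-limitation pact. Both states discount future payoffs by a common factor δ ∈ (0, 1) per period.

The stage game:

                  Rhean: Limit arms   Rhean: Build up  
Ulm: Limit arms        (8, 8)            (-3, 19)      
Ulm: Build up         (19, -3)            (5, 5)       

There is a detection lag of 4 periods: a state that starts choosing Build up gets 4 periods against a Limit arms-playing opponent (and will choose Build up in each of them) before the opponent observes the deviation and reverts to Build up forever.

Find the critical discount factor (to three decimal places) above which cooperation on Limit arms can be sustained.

Deviating for the 4 undetected periods gains 19−8 = 11 per period over cooperation, then loses 8−5 = 3 per period forever once punishment starts.
Gain: 11(1 + δ + … + δ^3); loss: 3·δ^4/(1−δ).
No profitable deviation ⇔ 11(1−δ^4) ≤ 3·δ^4, i.e. δ^4 ≥ 11/(11+3) = 11/14.
Hence δ ≥ (11/14)^(1/4) ≈ 0.941.

0.941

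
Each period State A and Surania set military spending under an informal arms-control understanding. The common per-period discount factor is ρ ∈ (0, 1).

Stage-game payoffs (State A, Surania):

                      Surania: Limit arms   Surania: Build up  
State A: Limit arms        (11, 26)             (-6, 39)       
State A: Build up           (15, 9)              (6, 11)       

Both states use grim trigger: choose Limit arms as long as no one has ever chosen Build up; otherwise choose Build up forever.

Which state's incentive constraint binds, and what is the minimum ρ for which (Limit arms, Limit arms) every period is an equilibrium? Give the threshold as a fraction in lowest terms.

State A: cooperation gives 11 each period; deviation gives 15 once then 6 forever.
  11/(1−ρ) ≥ 15 + 6ρ/(1−ρ) ⇒ ρ ≥ 4/9.
Surania: cooperation gives 26 each period; deviation gives 39 once then 11 forever.
  ρ ≥ 13/28.
Both must hold, so the binding constraint is Surania's: ρ ≥ 13/28.

Surania; ρ ≥ 13/28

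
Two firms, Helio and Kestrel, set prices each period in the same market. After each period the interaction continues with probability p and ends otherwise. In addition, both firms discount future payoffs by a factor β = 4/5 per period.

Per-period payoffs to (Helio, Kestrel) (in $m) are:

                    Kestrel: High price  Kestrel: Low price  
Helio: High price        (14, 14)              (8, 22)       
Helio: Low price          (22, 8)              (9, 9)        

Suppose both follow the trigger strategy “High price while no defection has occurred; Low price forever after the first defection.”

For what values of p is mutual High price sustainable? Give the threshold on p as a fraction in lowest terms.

10/13

With continuation probability p and discount β, the effective per-period discount factor is βp.
Grim-trigger IC: βp ≥ (22−14)/(22−9) = 8/13.
So p ≥ (8/13)/(4/5) = 10/13.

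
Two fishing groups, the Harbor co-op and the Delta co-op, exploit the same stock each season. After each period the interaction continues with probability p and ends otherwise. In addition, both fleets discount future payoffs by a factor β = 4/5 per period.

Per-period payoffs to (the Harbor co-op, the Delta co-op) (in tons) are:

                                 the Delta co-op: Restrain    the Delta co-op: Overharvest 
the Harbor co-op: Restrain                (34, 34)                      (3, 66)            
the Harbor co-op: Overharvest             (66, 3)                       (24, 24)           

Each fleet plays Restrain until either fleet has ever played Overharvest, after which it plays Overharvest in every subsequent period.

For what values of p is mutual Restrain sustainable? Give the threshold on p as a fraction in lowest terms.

20/21

Expected continuation weight on next period's payoff is β·p = 4/5·p, which plays the role of the discount factor.
Cooperation requires 4/5·p ≥ (66−34)/(66−24) = 16/21, hence p ≥ 20/21.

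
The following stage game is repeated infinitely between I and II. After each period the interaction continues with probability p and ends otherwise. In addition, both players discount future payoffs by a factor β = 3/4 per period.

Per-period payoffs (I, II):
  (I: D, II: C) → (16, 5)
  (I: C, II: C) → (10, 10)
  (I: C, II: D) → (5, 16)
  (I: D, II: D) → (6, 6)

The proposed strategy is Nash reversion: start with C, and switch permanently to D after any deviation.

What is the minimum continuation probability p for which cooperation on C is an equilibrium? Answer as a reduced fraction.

4/5

Expected continuation weight on next period's payoff is β·p = 3/4·p, which plays the role of the discount factor.
Cooperation requires 3/4·p ≥ (16−10)/(16−6) = 3/5, hence p ≥ 4/5.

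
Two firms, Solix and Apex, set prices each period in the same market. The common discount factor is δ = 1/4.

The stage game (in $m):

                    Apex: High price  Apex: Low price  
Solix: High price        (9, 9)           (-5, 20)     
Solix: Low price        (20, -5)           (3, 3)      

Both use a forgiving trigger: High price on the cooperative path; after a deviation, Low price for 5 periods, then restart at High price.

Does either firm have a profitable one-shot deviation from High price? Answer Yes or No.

A one-shot deviation gives 20 now, then 3 for 5 periods, then back to 9.
Gain from deviating: (20−9) today; loss: (9−3) in each of the next 5 periods.
No-deviation condition: (9−3)(δ+…+δ^5) ≥ 20−9, i.e. δ+…+δ^5 ≥ 11/6.
At δ = 1/4: δ+…+δ^5 = 0.3330 < 1.8333.
So cooperation is not sustainable.

Yes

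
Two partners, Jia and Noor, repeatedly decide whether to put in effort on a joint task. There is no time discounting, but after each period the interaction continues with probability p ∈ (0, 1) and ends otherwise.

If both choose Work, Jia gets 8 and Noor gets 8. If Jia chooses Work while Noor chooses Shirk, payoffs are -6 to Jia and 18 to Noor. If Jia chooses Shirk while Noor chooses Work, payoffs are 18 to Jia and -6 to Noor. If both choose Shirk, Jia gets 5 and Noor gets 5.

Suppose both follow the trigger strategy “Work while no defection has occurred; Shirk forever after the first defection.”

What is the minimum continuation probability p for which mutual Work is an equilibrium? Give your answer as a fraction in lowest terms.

10/13

With no time discounting, the continuation probability p plays the role of the discount factor.
Grim-trigger IC: 8/(1−p) ≥ 18 + 5p/(1−p) ⇒ p ≥ (18−8)/(18−5) = 10/13.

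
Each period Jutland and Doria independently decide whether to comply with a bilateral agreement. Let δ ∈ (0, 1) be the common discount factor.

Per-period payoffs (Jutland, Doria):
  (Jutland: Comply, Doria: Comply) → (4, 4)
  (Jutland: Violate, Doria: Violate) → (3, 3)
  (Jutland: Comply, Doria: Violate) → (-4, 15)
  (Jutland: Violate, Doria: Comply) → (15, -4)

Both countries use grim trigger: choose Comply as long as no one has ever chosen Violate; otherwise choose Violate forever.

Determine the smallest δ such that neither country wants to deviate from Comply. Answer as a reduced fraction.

11/12

One-period gain from deviating is 15 − 4 = 11. The loss is 4 − 3 = 1 in every subsequent period, with present value 1·δ/(1−δ).
Deviation is unprofitable when 1·δ/(1−δ) ≥ 11, i.e. δ/(1−δ) ≥ 11.
Equivalently δ ≥ 11/(11+1) = 11/12.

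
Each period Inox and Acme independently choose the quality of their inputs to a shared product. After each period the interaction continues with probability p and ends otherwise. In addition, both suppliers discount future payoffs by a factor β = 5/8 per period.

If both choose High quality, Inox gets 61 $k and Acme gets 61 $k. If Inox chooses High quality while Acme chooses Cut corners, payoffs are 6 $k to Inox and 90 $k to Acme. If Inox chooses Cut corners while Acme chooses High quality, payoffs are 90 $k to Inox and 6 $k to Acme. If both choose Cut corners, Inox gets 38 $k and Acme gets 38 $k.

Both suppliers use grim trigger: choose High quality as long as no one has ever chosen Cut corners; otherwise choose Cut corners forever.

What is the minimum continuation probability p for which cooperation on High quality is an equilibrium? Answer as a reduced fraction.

Expected continuation weight on next period's payoff is β·p = 5/8·p, which plays the role of the discount factor.
Cooperation requires 5/8·p ≥ (90−61)/(90−38) = 29/52, hence p ≥ 58/65.

58/65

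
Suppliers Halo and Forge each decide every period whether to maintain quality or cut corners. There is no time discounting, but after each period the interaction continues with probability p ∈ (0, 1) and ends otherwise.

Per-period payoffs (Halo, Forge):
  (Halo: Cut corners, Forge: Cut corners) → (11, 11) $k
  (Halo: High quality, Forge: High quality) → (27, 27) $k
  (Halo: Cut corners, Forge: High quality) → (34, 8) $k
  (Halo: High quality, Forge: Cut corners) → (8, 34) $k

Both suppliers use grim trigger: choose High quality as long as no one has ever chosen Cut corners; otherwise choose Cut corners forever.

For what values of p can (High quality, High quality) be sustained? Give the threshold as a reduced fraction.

7/23

Expected cooperation value is 27 + p·27 + p²·27 + … = 27/(1−p); deviation gives 34 + p·11/(1−p).
27 ≥ 34(1−p) + 11p ⇒ 23p ≥ 7 ⇒ p ≥ 7/23.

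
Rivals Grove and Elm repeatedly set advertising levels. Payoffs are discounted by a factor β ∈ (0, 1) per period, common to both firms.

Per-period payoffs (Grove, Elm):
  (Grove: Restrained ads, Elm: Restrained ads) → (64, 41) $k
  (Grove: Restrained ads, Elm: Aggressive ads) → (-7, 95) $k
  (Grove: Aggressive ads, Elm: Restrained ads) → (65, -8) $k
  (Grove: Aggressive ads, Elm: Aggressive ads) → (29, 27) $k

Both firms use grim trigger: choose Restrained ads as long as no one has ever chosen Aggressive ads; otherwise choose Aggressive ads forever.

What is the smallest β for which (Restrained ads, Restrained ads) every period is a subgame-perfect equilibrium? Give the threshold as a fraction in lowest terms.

27/34

Grove: cooperation gives 64 each period; deviation gives 65 once then 29 forever.
  64/(1−β) ≥ 65 + 29β/(1−β) ⇒ β ≥ 1/36.
Elm: cooperation gives 41 each period; deviation gives 95 once then 27 forever.
  β ≥ 54/68 = 27/34.
Both must hold, so the binding constraint is Elm's: β ≥ 27/34.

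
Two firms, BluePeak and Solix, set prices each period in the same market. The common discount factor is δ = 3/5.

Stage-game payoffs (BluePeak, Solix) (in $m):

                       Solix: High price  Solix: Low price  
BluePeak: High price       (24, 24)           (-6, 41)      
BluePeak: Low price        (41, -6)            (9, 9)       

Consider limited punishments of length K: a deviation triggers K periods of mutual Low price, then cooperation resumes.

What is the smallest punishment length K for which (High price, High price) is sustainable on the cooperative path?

3

IC: δ(1−δ^K)/(1−δ) ≥ (41−24)/(24−9) = 17/15.
With δ = 3/5: need 1 − δ^K ≥ 17/15·(1−3/5)/(3/5), i.e. δ^K ≤ 0.2444.
Since (3/5)^2 = 0.3600 and (3/5)^3 = 0.2160, the smallest such K is 3.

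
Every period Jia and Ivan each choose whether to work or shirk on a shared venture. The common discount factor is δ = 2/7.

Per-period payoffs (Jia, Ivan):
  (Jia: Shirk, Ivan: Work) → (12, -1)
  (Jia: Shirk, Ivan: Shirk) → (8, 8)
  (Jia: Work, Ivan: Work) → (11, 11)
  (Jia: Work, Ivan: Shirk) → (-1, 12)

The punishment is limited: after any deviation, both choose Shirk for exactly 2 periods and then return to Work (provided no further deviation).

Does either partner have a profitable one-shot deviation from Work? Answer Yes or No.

Comparing payoff streams over the 3 periods until play realigns: cooperate → 11(1+δ+…+δ^2); deviate → 12 + 8(δ+…+δ^2).
Cooperation is sustained iff (11−8)(δ+…+δ^2) ≥ 12−11.
δ+…+δ^2 = 2/7·(1−(2/7)^2)/(1−2/7) = 0.3673, and (12−11)/(11−8) = 0.3333.
0.3673 ≥ 0.3333, so cooperation is sustainable.

No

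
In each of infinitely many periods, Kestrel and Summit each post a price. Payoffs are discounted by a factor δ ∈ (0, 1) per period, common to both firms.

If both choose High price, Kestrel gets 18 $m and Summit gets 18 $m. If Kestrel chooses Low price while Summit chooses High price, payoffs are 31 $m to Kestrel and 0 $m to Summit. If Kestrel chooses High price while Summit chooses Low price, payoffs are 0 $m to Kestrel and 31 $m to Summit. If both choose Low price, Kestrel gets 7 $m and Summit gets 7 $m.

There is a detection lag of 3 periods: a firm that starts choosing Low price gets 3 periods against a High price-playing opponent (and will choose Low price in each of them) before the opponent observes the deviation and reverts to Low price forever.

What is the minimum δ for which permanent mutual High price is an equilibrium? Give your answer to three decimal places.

0.815

A deviator earns 31 for 3 periods, then 7 forever; cooperating earns 18 forever. Multiplying the IC by (1−δ):
18 ≥ 31(1−δ^3) + 7δ^3, so 24·δ^3 ≥ 13 and δ^3 ≥ 13/24.
δ ≥ (13/24)^(1/3) ≈ 0.815.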